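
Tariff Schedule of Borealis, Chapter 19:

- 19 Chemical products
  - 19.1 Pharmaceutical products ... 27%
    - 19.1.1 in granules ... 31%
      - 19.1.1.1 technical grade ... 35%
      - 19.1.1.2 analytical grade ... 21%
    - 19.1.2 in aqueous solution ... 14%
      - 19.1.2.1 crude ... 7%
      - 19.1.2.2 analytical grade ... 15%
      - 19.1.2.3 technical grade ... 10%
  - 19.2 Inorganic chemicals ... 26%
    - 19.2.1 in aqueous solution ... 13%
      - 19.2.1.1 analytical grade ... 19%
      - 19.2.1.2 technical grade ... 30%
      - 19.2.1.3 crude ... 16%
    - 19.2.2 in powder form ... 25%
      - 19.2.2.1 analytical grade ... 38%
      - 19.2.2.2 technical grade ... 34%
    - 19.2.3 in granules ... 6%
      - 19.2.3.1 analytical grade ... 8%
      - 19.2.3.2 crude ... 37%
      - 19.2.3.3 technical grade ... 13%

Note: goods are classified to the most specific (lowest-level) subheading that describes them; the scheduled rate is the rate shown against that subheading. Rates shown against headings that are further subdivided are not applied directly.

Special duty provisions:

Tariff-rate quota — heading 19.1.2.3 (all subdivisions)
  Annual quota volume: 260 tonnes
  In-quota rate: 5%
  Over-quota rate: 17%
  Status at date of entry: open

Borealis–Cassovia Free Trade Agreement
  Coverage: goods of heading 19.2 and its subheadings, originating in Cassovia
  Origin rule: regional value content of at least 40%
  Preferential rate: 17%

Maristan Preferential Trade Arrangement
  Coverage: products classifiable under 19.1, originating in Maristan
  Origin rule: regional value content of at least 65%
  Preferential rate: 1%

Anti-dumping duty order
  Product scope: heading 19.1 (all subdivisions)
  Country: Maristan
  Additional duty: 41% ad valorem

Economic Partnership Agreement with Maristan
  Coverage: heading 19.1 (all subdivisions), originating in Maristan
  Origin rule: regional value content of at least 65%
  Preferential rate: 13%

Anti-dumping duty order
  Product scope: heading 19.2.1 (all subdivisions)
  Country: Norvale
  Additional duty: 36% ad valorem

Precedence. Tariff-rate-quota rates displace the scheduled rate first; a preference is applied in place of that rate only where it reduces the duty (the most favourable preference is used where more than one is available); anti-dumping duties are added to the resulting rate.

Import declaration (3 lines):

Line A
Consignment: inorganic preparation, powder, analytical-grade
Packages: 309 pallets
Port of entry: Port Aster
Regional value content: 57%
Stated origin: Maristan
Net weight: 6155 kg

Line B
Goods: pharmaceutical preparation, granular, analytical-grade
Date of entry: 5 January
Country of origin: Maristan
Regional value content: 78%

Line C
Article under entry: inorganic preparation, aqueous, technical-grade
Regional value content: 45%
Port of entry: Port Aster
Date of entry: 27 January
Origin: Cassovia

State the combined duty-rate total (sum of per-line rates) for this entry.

Line A: inorganic → 19.2; powder → 19.2.2; analytical-grade → 19.2.2.1. Scheduled 38%. Maristan agreement on 19.1: 19.2.2.1 not covered; Maristan agreement on 19.1: 19.2.2.1 not covered. → 38%.
Line B: pharmaceutical → 19.1; granular → 19.1.1; analytical-grade → 19.1.1.2. Scheduled 21%. Maristan agreement on 19.1: RVC ≥ 65% → 1% available; Maristan agreement on 19.1: RVC ≥ 65% → 13% available; preferential 1%; anti-dumping (Maristan, 19.1): +41%; total 1% + 41% = 42%. → 42%.
Line C: inorganic → 19.2; aqueous → 19.2.1; technical-grade → 19.2.1.2. Scheduled 30%. Cassovia agreement on 19.2: RVC ≥ 40% → 17% available; preferential 17%. → 17%.
Sum: 38% + 42% + 17% = 97%.

97%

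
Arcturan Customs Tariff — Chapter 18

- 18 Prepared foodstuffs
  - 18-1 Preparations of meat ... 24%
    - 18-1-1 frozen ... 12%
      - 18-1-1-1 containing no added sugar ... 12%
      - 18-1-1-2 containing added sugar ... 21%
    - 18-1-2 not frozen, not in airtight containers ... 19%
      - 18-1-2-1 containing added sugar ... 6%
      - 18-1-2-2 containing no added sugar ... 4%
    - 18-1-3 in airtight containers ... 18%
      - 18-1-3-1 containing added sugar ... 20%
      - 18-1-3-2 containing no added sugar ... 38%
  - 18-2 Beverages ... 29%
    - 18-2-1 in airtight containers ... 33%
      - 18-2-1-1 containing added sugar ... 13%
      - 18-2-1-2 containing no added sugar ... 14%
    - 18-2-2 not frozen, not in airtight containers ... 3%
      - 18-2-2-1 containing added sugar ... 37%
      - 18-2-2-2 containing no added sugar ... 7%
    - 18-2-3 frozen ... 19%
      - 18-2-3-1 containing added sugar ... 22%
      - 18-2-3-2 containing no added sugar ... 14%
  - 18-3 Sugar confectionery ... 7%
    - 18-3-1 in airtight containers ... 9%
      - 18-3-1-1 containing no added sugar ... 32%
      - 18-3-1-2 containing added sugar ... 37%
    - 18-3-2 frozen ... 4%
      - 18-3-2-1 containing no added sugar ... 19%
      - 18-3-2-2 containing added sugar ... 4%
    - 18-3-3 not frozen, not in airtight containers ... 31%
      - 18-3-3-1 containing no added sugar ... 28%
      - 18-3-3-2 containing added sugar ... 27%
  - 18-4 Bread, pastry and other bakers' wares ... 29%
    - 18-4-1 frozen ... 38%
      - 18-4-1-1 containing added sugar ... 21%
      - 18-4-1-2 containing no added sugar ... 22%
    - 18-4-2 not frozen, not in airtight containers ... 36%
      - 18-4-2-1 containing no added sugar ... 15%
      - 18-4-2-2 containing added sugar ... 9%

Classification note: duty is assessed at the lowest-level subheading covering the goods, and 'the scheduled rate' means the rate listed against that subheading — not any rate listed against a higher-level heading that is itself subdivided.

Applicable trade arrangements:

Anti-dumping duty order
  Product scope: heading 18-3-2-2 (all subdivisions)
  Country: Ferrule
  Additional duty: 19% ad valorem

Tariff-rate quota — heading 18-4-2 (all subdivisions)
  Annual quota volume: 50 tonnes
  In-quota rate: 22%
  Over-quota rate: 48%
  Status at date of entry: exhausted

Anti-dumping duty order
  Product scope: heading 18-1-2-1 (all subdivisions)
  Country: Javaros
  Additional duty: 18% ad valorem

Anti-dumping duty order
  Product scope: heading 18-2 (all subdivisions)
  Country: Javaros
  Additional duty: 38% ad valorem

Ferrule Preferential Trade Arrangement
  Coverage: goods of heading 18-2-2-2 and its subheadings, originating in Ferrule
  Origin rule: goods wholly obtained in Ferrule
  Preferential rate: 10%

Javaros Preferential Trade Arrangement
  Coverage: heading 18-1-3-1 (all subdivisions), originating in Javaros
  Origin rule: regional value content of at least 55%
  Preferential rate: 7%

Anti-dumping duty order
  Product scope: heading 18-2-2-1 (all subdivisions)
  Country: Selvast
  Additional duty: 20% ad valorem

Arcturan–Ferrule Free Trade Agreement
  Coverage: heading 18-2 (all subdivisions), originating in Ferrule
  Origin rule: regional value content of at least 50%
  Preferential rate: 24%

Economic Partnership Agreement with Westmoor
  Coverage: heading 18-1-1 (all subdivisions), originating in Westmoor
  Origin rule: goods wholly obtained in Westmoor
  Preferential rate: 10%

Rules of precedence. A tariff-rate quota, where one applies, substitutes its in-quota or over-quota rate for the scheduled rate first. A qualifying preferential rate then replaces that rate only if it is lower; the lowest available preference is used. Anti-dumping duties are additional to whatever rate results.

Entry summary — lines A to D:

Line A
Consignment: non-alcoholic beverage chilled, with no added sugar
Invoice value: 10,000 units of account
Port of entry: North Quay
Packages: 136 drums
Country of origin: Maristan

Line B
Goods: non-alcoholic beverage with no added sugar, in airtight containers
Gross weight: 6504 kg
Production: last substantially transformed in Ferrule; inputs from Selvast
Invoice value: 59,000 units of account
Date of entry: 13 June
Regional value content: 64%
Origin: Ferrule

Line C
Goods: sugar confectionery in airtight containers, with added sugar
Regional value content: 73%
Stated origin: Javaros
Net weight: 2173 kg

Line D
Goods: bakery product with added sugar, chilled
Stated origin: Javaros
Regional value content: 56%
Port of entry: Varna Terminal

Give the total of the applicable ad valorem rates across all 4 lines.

Line A: non-alcoholic beverage → 18-2; chilled → 18-2-2; with no added sugar → 18-2-2-2. Scheduled 7%. No special measure applies. → 7%.
Line B: non-alcoholic beverage → 18-2; in airtight containers → 18-2-1; with no added sugar → 18-2-1-2. Scheduled 14%. Ferrule agreement on 18-2-2-2: 18-2-1-2 not covered; Ferrule agreement on 18-2: RVC ≥ 50% → 24% available; preference 24% not lower than 14% → no reduction. → 14%.
Line C: sugar confectionery → 18-3; in airtight containers → 18-3-1; with added sugar → 18-3-1-2. Scheduled 37%. Javaros agreement on 18-1-3-1: 18-3-1-2 not covered. → 37%.
Line D: bakery product → 18-4; chilled → 18-4-2; with added sugar → 18-4-2-2. Scheduled 9%. quota on 18-4-2 exhausted → over-quota 48%; Javaros agreement on 18-1-3-1: 18-4-2-2 not covered. → 48%.
Sum: 7% + 14% + 37% + 48% = 106%.

106%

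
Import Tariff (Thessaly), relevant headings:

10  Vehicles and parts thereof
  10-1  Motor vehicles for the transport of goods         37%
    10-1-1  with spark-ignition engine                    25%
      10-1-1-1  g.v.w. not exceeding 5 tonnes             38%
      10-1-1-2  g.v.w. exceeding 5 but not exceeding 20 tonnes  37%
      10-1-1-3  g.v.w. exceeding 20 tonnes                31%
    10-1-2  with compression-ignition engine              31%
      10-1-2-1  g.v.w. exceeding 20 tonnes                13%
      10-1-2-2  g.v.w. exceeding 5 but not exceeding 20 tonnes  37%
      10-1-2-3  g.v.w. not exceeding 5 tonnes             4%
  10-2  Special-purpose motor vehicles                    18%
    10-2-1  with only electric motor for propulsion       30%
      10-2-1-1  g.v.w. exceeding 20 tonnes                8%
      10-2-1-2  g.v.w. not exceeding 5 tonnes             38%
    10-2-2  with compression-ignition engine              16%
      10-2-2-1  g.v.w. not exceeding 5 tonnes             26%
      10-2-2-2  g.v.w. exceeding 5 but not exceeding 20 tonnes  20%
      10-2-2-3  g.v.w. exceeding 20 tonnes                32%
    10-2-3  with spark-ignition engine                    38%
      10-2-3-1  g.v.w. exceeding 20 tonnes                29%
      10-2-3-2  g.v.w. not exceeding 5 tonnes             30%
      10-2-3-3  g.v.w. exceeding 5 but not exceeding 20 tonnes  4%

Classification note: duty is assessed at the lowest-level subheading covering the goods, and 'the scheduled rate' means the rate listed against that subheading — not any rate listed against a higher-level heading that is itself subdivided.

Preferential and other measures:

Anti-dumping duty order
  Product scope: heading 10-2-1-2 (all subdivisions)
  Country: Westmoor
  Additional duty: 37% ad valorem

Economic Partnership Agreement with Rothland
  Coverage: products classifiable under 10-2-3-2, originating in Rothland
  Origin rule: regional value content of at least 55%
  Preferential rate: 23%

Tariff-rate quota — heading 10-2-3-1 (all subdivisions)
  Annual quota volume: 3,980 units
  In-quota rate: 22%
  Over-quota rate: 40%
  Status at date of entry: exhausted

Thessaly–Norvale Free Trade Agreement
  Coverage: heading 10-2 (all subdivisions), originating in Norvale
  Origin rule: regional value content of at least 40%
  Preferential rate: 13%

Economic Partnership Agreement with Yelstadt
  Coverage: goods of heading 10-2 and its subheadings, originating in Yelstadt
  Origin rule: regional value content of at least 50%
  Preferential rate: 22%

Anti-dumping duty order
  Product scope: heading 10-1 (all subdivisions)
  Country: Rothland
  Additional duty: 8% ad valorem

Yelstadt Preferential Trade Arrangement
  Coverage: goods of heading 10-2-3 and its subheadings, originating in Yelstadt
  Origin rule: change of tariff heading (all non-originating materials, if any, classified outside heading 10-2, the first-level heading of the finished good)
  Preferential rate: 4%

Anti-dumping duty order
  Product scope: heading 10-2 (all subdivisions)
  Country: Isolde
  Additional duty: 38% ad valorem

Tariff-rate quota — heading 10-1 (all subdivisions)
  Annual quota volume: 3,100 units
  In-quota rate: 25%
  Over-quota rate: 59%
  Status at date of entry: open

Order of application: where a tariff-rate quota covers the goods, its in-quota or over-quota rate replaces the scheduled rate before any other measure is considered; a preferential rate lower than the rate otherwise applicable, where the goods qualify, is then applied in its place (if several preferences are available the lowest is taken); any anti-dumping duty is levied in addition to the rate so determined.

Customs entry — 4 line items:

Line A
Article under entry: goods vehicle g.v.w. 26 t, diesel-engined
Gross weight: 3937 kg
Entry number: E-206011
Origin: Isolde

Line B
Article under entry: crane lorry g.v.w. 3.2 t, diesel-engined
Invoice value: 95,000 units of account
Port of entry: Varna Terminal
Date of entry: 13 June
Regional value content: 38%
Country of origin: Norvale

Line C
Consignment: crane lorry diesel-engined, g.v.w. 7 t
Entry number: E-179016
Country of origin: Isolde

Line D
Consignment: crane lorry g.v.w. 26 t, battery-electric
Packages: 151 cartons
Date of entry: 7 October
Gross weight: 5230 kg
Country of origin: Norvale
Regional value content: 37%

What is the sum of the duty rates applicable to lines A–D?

Line A: goods vehicle → 10-1; diesel-engined → 10-1-2; g.v.w. 26 t → 10-1-2-1. Scheduled 13%. quota on 10-1 open → in-quota 25%. → 25%.
Line B: crane lorry → 10-2; diesel-engined → 10-2-2; g.v.w. 3.2 t → 10-2-2-1. Scheduled 26%. Norvale agreement on 10-2: RVC < 40%. → 26%.
Line C: crane lorry → 10-2; diesel-engined → 10-2-2; g.v.w. 7 t → 10-2-2-2. Scheduled 20%. anti-dumping (Isolde, 10-2): +38%; total 20% + 38% = 58%. → 58%.
Line D: crane lorry → 10-2; battery-electric → 10-2-1; g.v.w. 26 t → 10-2-1-1. Scheduled 8%. Norvale agreement on 10-2: RVC < 40%. → 8%.
Sum: 25% + 26% + 58% + 8% = 117%.

117%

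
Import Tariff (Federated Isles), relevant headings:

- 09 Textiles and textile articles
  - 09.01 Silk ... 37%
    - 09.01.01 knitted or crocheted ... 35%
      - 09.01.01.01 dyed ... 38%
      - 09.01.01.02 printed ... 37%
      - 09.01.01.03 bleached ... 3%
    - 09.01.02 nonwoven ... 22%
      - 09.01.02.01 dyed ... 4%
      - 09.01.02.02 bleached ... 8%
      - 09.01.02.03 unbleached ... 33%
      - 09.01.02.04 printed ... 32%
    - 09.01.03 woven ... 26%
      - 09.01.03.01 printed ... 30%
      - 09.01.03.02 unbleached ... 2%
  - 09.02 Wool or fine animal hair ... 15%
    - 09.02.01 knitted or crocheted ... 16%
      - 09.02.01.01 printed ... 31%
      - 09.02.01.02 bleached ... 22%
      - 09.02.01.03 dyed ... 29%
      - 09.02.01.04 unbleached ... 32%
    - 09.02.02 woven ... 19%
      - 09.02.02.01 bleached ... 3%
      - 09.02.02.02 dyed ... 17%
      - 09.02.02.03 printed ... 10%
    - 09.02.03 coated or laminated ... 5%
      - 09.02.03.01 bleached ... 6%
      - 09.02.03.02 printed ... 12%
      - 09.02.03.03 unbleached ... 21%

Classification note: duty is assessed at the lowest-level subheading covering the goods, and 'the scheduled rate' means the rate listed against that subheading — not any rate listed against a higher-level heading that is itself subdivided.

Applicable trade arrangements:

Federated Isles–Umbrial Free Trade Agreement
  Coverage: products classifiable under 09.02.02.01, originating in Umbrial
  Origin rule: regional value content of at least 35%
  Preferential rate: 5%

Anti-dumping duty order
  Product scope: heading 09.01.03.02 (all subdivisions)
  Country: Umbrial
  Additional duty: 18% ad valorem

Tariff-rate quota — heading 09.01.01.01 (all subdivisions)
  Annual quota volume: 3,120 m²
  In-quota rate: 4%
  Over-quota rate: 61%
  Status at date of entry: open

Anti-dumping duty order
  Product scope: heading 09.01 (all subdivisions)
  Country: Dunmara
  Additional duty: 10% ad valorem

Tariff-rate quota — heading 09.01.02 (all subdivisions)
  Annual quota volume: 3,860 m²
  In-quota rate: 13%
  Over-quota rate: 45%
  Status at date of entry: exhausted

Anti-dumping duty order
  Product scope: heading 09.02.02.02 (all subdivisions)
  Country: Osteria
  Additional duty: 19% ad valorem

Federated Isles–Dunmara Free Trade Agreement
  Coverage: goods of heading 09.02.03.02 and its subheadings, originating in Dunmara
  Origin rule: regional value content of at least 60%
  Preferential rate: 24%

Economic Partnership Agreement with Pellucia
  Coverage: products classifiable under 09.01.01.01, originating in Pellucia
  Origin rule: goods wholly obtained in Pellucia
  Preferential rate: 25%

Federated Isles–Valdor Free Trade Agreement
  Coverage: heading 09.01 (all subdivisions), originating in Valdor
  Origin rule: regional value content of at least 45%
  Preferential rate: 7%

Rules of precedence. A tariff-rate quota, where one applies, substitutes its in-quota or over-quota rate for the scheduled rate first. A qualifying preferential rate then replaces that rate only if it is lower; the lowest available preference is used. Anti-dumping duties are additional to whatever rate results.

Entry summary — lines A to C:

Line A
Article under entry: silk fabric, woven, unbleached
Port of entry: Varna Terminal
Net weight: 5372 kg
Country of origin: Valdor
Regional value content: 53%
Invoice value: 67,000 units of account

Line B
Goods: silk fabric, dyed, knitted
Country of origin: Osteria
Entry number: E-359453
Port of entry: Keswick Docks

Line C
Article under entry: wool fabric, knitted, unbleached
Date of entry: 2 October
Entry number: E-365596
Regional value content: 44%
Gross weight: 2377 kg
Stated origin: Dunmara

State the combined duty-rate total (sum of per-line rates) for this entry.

Line A: silk → 09.01; woven → 09.01.03; unbleached → 09.01.03.02. Scheduled 2%. Valdor agreement on 09.01: RVC ≥ 45% → 7% available; preference 7% not lower than 2% → no reduction. → 2%.
Line B: silk → 09.01; knitted → 09.01.01; dyed → 09.01.01.01. Scheduled 38%. quota on 09.01.01.01 open → in-quota 4%. → 4%.
Line C: wool → 09.02; knitted → 09.02.01; unbleached → 09.02.01.04. Scheduled 32%. Dunmara agreement on 09.02.03.02: 09.02.01.04 not covered. → 32%.
Sum: 2% + 4% + 32% = 38%.

38%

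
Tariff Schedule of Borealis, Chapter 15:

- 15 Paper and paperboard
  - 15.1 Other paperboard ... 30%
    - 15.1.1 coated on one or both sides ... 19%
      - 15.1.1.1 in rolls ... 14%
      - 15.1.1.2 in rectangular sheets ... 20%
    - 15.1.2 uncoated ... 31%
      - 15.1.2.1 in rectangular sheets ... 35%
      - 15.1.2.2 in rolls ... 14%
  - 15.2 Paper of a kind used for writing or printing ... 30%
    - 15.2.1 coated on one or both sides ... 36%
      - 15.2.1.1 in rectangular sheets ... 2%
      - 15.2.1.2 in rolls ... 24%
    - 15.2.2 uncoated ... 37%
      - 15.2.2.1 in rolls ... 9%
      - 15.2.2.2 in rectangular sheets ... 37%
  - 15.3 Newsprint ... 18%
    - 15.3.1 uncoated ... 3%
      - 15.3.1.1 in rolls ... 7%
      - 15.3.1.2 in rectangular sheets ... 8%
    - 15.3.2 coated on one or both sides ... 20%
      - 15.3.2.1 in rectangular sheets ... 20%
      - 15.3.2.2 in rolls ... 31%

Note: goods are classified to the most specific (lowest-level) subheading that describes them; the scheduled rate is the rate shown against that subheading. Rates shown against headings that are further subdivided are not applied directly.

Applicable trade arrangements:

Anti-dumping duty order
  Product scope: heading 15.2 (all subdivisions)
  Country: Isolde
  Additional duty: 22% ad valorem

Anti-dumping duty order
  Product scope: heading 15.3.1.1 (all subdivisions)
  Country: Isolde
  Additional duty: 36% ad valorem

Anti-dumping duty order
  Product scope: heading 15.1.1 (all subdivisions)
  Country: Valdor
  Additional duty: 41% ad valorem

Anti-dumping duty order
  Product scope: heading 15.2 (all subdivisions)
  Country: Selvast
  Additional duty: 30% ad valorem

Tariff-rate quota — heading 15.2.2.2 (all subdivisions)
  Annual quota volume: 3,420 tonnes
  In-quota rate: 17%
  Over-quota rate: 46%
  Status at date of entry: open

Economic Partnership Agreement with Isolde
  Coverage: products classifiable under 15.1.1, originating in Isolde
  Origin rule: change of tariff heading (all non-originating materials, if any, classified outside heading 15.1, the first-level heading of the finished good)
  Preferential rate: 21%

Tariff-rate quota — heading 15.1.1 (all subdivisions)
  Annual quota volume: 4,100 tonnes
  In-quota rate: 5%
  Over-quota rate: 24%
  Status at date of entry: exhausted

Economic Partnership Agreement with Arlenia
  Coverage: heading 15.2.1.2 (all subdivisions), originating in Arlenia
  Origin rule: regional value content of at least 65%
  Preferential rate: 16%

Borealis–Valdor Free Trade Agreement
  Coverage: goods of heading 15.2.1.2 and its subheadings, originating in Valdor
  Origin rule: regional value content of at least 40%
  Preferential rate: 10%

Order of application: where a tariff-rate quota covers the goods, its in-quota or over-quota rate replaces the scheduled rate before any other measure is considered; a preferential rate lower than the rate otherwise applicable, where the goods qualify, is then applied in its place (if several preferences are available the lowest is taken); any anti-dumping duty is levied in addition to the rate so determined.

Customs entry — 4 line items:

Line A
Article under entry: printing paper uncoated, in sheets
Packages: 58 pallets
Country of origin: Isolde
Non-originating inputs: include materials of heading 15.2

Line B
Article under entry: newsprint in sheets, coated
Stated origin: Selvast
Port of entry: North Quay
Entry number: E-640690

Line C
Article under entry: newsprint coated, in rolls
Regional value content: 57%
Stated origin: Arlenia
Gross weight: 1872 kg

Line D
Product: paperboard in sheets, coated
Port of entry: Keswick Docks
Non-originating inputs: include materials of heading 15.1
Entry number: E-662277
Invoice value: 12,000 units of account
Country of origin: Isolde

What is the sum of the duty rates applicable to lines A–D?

Line A: printing paper → 15.2; uncoated → 15.2.2; in sheets → 15.2.2.2. Scheduled 37%. quota on 15.2.2.2 open → in-quota 17%; Isolde agreement on 15.1.1: 15.2.2.2 not covered; anti-dumping (Isolde, 15.2): +22%; total 17% + 22% = 39%. → 39%.
Line B: newsprint → 15.3; coated → 15.3.2; in sheets → 15.3.2.1. Scheduled 20%. No special measure applies. → 20%.
Line C: newsprint → 15.3; coated → 15.3.2; in rolls → 15.3.2.2. Scheduled 31%. Arlenia agreement on 15.2.1.2: 15.3.2.2 not covered. → 31%.
Line D: paperboard → 15.1; coated → 15.1.1; in sheets → 15.1.1.2. Scheduled 20%. quota on 15.1.1 exhausted → over-quota 24%; Isolde agreement on 15.1.1: CTH not met. → 24%.
Sum: 39% + 20% + 31% + 24% = 114%.

114%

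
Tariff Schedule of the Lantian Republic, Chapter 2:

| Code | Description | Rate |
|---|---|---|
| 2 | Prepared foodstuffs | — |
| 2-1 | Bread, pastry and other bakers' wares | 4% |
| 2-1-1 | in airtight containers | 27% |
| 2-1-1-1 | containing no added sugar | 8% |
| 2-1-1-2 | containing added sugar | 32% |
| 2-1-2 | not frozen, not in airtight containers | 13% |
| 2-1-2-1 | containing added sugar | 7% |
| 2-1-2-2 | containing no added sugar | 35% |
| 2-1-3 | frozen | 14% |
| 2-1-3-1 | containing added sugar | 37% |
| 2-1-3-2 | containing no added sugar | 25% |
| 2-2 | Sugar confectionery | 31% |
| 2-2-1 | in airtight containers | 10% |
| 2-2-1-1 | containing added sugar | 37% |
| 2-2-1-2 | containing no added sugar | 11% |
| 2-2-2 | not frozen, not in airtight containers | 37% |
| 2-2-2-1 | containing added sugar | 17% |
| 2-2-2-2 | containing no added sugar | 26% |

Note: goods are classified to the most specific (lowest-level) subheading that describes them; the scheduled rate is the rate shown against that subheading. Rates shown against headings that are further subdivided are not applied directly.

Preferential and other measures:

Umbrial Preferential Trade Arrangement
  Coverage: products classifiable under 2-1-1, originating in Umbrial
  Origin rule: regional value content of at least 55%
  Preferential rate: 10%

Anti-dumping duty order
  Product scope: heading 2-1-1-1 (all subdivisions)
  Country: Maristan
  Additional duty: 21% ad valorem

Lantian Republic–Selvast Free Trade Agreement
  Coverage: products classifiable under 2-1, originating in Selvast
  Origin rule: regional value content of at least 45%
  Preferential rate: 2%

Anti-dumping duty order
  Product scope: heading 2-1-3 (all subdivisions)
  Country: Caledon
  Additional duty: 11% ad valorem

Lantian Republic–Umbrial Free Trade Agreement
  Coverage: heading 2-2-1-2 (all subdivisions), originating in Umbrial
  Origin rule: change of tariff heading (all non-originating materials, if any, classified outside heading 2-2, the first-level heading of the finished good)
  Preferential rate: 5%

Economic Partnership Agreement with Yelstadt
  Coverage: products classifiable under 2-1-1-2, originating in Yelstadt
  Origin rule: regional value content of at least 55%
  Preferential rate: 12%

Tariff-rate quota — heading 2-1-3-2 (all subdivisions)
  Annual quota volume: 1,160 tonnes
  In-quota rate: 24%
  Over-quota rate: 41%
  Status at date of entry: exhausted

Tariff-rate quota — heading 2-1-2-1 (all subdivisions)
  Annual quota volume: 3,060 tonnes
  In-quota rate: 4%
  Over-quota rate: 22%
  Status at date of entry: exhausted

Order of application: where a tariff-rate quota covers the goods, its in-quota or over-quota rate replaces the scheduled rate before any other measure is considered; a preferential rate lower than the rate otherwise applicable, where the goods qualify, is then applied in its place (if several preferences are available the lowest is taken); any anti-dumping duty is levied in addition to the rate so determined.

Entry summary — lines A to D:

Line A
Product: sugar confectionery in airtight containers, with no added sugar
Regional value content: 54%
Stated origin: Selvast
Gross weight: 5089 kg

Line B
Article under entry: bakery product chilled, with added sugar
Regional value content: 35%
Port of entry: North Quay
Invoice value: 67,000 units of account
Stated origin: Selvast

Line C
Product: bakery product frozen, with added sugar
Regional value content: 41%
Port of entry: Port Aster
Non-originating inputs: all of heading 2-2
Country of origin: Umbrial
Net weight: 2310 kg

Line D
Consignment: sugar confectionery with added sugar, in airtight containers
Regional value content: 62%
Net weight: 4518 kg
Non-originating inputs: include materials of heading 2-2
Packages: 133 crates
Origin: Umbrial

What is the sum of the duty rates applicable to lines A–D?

Line A: sugar confectionery → 2-2; in airtight containers → 2-2-1; with no added sugar → 2-2-1-2. Scheduled 11%. Selvast agreement on 2-1: 2-2-1-2 not covered. → 11%.
Line B: bakery product → 2-1; chilled → 2-1-2; with added sugar → 2-1-2-1. Scheduled 7%. quota on 2-1-2-1 exhausted → over-quota 22%; Selvast agreement on 2-1: RVC < 45%. → 22%.
Line C: bakery product → 2-1; frozen → 2-1-3; with added sugar → 2-1-3-1. Scheduled 37%. Umbrial agreement on 2-1-1: 2-1-3-1 not covered; Umbrial agreement on 2-2-1-2: 2-1-3-1 not covered. → 37%.
Line D: sugar confectionery → 2-2; in airtight containers → 2-2-1; with added sugar → 2-2-1-1. Scheduled 37%. Umbrial agreement on 2-1-1: 2-2-1-1 not covered; Umbrial agreement on 2-2-1-2: 2-2-1-1 not covered. → 37%.
Sum: 11% + 22% + 37% + 37% = 107%.

107%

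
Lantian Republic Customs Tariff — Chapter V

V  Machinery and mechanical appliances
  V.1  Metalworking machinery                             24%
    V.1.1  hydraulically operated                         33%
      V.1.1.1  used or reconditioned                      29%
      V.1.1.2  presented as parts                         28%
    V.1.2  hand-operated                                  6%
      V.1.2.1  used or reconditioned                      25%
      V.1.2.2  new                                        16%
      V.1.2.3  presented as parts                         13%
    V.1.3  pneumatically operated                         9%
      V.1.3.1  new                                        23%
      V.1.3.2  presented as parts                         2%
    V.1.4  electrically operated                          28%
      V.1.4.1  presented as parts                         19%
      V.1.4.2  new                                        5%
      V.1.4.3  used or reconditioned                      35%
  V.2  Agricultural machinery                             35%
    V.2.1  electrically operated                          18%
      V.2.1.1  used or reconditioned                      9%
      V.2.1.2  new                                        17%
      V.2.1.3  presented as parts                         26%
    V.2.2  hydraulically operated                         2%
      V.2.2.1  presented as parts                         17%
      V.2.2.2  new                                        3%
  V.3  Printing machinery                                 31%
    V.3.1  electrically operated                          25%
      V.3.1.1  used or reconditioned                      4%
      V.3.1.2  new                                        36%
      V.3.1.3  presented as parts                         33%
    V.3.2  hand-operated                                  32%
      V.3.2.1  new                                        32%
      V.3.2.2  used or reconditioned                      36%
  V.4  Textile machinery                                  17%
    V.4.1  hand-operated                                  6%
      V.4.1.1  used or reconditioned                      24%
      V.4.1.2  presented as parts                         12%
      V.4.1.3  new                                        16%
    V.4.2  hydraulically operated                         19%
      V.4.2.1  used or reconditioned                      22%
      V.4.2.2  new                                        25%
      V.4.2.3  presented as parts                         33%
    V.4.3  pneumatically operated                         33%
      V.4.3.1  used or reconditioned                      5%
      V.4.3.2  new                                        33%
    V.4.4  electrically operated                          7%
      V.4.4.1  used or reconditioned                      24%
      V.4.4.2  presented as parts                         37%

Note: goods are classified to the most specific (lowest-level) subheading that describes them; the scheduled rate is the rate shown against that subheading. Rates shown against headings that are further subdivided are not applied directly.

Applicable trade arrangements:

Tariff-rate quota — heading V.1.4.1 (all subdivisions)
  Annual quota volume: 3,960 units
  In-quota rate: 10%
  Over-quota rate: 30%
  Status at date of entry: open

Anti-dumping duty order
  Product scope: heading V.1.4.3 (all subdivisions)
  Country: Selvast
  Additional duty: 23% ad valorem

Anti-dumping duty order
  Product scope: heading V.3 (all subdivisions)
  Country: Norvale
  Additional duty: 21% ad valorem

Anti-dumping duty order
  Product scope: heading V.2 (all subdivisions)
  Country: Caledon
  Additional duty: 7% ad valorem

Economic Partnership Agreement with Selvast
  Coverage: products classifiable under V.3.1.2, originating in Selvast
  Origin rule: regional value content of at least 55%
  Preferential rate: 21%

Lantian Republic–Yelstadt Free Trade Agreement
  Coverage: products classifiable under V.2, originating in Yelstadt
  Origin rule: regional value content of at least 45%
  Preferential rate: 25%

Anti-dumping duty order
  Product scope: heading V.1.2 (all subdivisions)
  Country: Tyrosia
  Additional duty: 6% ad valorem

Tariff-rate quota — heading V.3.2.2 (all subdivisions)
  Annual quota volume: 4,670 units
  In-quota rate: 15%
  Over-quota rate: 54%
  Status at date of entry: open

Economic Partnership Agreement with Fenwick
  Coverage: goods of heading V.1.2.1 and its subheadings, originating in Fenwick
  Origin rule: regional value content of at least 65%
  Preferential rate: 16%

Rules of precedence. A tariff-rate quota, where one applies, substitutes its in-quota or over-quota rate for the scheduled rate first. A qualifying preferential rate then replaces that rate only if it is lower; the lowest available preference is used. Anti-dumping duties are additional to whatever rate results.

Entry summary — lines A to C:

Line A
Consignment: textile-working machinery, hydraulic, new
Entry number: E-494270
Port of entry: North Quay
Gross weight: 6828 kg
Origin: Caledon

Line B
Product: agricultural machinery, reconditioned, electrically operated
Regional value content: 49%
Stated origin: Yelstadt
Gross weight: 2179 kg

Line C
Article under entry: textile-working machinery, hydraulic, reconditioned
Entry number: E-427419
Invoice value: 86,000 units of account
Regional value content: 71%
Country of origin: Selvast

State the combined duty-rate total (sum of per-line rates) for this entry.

Line A: textile-working → V.4; hydraulic → V.4.2; new → V.4.2.2. Scheduled 25%. No special measure applies. → 25%.
Line B: agricultural → V.2; electrically operated → V.2.1; reconditioned → V.2.1.1. Scheduled 9%. Yelstadt agreement on V.2: RVC ≥ 45% → 25% available; preference 25% not lower than 9% → no reduction. → 9%.
Line C: textile-working → V.4; hydraulic → V.4.2; reconditioned → V.4.2.1. Scheduled 22%. Selvast agreement on V.3.1.2: V.4.2.1 not covered. → 22%.
Sum: 25% + 9% + 22% = 56%.

56%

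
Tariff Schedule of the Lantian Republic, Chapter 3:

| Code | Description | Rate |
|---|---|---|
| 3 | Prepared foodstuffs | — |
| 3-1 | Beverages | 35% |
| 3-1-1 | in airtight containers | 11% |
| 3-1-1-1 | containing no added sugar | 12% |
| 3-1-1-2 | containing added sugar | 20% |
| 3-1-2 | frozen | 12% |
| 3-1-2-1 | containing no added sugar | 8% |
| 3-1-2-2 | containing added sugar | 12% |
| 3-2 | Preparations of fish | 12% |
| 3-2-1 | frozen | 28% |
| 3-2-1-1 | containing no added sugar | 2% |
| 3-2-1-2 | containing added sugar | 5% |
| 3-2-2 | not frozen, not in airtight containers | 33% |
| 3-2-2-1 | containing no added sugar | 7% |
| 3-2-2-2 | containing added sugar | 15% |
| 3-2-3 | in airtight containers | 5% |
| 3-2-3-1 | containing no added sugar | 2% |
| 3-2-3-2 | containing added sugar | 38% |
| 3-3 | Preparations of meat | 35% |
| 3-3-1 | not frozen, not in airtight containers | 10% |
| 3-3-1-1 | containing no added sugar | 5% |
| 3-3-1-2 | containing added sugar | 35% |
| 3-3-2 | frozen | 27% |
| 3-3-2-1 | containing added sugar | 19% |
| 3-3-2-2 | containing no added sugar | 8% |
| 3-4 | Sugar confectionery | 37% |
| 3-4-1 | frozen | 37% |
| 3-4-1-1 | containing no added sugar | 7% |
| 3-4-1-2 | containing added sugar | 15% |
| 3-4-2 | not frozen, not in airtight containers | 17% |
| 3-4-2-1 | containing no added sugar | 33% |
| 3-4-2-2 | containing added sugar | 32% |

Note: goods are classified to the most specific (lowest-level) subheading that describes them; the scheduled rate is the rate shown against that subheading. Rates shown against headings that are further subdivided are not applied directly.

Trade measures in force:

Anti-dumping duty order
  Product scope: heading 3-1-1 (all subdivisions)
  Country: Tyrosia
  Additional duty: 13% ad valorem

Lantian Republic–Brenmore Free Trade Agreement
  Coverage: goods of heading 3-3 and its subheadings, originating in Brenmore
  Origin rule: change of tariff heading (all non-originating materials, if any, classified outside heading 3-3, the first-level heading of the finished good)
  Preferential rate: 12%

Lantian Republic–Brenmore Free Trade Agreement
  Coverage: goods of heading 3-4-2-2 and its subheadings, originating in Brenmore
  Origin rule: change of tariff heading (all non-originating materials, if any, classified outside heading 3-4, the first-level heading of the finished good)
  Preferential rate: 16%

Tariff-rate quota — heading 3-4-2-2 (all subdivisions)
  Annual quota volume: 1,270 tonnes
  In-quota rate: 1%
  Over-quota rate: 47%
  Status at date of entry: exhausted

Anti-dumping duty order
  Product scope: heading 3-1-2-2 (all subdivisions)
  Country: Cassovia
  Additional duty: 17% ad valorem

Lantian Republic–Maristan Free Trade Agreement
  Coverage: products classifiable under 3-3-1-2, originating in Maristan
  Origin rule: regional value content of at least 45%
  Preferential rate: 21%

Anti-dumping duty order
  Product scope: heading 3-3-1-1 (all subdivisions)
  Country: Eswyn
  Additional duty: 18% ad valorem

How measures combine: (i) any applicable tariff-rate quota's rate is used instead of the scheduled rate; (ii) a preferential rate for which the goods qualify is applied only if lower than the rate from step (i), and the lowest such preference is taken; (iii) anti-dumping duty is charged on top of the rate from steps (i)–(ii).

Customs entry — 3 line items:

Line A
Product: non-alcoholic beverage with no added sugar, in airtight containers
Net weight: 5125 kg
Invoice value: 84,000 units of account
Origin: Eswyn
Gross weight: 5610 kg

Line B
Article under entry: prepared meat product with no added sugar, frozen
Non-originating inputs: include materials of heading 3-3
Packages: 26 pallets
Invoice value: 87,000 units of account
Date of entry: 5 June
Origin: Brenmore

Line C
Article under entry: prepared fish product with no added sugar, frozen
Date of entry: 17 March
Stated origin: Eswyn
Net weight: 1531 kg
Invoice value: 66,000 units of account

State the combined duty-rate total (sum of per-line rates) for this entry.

22%

Line A: non-alcoholic beverage → 3-1; in airtight containers → 3-1-1; with no added sugar → 3-1-1-1. Scheduled 12%. No special measure applies. → 12%.
Line B: prepared meat product → 3-3; frozen → 3-3-2; with no added sugar → 3-3-2-2. Scheduled 8%. Brenmore agreement on 3-3: CTH not met; Brenmore agreement on 3-4-2-2: 3-3-2-2 not covered. → 8%.
Line C: prepared fish product → 3-2; frozen → 3-2-1; with no added sugar → 3-2-1-1. Scheduled 2%. No special measure applies. → 2%.
Sum: 12% + 8% + 2% = 22%.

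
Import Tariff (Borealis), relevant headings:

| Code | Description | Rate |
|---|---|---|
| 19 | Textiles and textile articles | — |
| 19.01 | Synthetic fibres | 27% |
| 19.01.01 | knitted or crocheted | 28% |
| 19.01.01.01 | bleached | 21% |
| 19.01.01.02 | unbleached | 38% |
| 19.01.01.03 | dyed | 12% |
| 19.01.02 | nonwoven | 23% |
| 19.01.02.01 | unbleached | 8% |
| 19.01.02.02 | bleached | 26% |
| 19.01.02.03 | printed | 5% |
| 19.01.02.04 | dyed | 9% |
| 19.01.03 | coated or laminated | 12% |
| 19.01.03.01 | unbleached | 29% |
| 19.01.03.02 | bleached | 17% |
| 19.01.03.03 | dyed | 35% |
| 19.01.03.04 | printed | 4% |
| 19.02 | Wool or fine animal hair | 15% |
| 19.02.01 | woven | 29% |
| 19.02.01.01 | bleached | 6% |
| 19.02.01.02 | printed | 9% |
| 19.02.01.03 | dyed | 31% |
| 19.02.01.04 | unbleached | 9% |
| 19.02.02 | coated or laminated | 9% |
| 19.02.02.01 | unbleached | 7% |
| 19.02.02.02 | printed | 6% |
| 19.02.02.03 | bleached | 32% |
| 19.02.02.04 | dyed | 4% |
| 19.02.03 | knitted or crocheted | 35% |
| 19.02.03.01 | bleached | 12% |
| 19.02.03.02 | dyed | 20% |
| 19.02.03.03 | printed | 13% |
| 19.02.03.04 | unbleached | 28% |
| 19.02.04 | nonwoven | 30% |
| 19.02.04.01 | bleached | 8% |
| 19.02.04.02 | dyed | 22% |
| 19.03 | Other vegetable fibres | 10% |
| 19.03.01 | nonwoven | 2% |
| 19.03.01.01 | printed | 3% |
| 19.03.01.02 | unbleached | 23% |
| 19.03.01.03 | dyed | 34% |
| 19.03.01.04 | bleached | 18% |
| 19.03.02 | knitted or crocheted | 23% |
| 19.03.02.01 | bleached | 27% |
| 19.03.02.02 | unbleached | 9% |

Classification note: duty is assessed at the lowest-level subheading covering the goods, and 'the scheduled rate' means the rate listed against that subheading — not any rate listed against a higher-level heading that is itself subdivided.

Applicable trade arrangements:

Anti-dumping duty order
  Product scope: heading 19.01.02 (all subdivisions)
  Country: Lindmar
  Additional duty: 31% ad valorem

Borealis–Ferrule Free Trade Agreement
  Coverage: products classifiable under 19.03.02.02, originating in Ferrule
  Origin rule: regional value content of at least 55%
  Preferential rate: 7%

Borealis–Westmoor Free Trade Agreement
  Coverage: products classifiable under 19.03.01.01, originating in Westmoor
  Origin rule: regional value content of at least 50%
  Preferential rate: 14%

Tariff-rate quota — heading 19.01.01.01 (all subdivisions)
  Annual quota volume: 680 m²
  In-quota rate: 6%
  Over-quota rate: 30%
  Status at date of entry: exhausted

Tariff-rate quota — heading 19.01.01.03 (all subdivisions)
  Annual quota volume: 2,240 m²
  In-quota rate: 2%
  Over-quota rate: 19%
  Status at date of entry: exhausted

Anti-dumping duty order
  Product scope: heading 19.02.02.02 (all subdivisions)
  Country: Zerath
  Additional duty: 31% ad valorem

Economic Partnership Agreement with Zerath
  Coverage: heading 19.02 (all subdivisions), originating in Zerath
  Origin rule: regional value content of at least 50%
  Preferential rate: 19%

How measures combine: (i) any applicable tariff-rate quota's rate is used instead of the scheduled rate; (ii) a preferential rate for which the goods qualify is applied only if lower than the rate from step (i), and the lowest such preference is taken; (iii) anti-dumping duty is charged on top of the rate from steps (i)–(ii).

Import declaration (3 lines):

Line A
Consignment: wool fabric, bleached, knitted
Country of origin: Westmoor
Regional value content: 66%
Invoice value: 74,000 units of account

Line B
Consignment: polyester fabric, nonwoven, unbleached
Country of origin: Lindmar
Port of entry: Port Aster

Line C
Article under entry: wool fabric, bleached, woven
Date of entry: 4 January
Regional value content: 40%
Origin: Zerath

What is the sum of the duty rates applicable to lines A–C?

57%

Line A: wool → 19.02; knitted → 19.02.03; bleached → 19.02.03.01. Scheduled 12%. Westmoor agreement on 19.03.01.01: 19.02.03.01 not covered. → 12%.
Line B: polyester → 19.01; nonwoven → 19.01.02; unbleached → 19.01.02.01. Scheduled 8%. anti-dumping (Lindmar, 19.01.02): +31%; total 8% + 31% = 39%. → 39%.
Line C: wool → 19.02; woven → 19.02.01; bleached → 19.02.01.01. Scheduled 6%. Zerath agreement on 19.02: RVC < 50%. → 6%.
Sum: 12% + 39% + 6% = 57%.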